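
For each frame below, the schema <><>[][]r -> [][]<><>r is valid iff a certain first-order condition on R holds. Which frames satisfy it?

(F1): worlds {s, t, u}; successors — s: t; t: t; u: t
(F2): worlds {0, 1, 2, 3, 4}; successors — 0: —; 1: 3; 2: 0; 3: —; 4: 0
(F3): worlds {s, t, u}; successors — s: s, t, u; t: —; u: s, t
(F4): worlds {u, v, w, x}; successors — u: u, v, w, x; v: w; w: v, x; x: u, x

This is the axiom for a generalized confluence (Geach) condition; its first-order frame correspondent is forall x forall y forall z ((x R^2 y & x R^2 z) -> exists w (y R^2 w & z R^2 w)).
(F1): satisfies the condition.
(F2): satisfies the condition.
(F3): fails — sR²s, sR²t but no w with sR²w and tR²w.
(F4): satisfies the condition.

(F1), (F2), (F4)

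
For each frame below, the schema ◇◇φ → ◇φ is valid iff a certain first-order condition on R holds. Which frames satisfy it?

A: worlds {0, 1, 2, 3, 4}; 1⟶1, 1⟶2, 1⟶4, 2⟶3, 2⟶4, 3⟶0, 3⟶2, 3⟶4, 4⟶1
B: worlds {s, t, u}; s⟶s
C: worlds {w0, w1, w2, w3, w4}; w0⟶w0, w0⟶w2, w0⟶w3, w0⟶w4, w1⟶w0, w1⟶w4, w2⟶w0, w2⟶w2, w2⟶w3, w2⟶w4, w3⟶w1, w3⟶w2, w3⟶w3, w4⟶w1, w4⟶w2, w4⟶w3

B

This is the axiom for transitivity; its first-order frame correspondent is ∀x ∀y ∀z (Rxy ∧ Ryz → Rxz).
A: fails — R34 and R41 but not R31.
B: ✓.
C: fails — Rw1w0 and Rw0w2 but not Rw1w2.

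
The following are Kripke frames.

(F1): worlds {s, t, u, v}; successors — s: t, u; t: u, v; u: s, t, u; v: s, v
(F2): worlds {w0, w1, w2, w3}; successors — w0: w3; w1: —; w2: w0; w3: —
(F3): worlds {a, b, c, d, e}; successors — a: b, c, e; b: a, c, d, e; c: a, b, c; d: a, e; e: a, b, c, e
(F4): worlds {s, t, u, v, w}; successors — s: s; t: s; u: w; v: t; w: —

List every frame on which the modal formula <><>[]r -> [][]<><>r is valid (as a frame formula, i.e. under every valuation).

(F1), (F3), (F4)

Frame correspondent (Sahlqvist): forall x forall y forall z ((x R^2 y & x R^2 z) -> exists w (yRw & z R^2 w)) — i.e. a generalized confluence (Geach) condition.
(F1): ✓.
(F2): fails — w2R²w3, w2R²w3 but no w with w3Rw and w3R²w.
(F3): ✓.
(F4): ✓.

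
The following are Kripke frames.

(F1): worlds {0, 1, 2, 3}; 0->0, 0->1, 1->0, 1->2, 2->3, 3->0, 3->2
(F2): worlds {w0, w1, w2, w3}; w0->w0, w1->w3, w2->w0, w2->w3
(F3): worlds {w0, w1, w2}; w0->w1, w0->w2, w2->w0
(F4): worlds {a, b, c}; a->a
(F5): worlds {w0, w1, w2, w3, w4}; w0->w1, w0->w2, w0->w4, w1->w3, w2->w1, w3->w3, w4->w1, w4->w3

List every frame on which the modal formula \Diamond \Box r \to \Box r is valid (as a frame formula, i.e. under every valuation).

(F4)

This is the axiom for the Euclidean property; its first-order frame correspondent is \forall x \forall y \forall z (Rxy \wedge Rxz \to Ryz).
(F1): fails — R01 and R01 but not R11.
(F2): fails — Rw1w3 and Rw1w3 but not Rw3w3.
(F3): fails — Rw0w1 and Rw0w1 but not Rw1w1.
(F4): ✓.
(F5): fails — Rw0w4 and Rw0w4 but not Rw4w4.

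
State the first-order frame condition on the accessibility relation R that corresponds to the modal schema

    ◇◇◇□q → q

This is a Sahlqvist (Geach-type) schema ◇^3□^1q → □^0◇^0q.
Minimal-valuation argument: fix x; take any y with xR^3y and any z with xR^0z. Set V(q) to the set of worlds R-reachable from y in exactly 1 step. Then □^1q holds at y, so the antecedent holds at x; validity forces ◇^0q at z, giving a w with zR^0w and yR^1w.
First-order correspondent: ∀x ∀y (xR³y → ∃w (yRw ∧ x = w)).

∀x ∀y (xR³y → ∃w (yRw ∧ x = w))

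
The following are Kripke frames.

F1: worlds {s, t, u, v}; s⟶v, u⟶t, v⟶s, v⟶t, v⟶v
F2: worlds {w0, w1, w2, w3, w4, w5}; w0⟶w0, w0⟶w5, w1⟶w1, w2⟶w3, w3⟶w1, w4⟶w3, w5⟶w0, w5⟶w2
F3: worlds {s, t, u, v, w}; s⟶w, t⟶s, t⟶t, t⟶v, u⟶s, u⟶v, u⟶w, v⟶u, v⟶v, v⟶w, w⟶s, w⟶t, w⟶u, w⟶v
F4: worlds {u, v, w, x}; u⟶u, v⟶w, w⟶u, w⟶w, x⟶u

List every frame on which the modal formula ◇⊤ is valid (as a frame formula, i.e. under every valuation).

F2, F3, F4

The schema corresponds to seriality: ∀x ∃y Rxy.
F1: fails — world t has no successor.
F2: holds.
F3: holds.
F4: holds.
Valid on: F2, F3, F4.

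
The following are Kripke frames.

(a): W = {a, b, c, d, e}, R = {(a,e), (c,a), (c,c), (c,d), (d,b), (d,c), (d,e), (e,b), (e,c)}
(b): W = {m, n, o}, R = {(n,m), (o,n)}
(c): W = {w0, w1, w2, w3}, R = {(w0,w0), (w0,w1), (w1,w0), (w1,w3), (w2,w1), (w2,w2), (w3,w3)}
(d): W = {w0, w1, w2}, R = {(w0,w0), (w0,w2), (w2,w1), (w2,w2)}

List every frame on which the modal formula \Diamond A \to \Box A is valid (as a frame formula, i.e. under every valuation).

Frame correspondent (Sahlqvist): \forall x \forall y \forall z (Rxy \wedge Rxz \to y = z) — i.e. partial functionality.
(a): fails — c sees both a and c.
(b): holds.
(c): fails — w0 sees both w0 and w1.
(d): fails — w0 sees both w0 and w2.
Valid on: (b).

(b)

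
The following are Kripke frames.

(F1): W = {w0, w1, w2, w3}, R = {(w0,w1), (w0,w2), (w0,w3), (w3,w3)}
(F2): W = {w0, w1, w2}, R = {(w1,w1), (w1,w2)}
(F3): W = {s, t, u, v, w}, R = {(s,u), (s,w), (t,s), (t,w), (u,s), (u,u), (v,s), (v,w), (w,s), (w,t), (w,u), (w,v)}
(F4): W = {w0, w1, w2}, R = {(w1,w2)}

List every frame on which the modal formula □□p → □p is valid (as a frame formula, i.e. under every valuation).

(F2)

The schema corresponds to density: ∀x ∀y (Rxy → ∃z (Rxz ∧ Rzy)).
(F1): fails — Rw0w1 but no z with Rw0z and Rzw1.
(F2): condition met.
(F3): fails — Rwt but no z with Rwz and Rzt.
(F4): fails — Rw1w2 but no z with Rw1z and Rzw2.
Valid on: (F2).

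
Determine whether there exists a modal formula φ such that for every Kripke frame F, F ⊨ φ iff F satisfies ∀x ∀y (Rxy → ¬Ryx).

Any modally definable frame class is closed under surjective bounded morphisms.
The 5-cycle (worlds 0,1,2,3,4 with 0→1→2→3→4→0) is asymmetric. Mapping every world to a single reflexive point • is a surjective bounded morphism, and the reflexive point is not asymmetric (R•• but asymmetry requires ¬R••).
So the class is not modally definable.

Not definable by any modal formula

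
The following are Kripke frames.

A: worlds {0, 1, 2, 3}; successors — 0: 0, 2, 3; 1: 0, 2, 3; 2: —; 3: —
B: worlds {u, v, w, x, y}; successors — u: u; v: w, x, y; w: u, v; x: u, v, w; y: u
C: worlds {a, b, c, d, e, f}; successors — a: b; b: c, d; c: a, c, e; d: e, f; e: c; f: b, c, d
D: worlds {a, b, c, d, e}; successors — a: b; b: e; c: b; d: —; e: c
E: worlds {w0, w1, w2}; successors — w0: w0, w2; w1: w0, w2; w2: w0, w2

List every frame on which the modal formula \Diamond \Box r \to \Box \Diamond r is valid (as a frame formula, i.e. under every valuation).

D, E

The schema corresponds to convergence: \forall x \forall y \forall z (Rxy \wedge Rxz \to \exists w (Ryw \wedge Rzw)).
A: fails — R00 and R02 but 0 and 2 have no common successor.
B: fails — Rwu and Rwv but u and v have no common successor.
C: fails — Rcc and Rca but c and a have no common successor.
D: satisfies the condition.
E: satisfies the condition.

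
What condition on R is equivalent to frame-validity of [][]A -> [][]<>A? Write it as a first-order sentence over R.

forall x forall z (x R^2 z -> exists w (x R^2 w & zRw))

This is a Sahlqvist (Geach-type) schema ◇^0□^2A → □^2◇^1A.
Minimal-valuation argument: fix x; take any y with xR^0y and any z with xR^2z. Set V(A) to the set of worlds R-reachable from y in exactly 2 steps. Then □^2A holds at y, so the antecedent holds at x; validity forces ◇^1A at z, giving a w with zR^1w and yR^2w.
First-order correspondent: forall x forall z (x R^2 z -> exists w (x R^2 w & zRw)).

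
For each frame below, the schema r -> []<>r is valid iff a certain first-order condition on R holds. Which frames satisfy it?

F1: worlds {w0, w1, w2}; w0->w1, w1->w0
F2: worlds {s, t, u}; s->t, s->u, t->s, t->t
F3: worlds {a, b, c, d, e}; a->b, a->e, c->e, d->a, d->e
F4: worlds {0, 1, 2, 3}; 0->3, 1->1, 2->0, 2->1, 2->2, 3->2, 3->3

The schema corresponds to symmetry: forall x forall y (Rxy -> Ryx).
F1: ✓.
F2: fails — Rsu but not Rus.
F3: fails — Rab but not Rba.
F4: fails — R32 but not R23.

F1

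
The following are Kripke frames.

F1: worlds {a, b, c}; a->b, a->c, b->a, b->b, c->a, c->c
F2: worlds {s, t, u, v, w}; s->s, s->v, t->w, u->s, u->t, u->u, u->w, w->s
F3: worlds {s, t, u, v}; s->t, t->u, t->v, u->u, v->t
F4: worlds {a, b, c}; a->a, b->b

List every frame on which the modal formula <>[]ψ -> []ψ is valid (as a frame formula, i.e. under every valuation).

F4

Frame correspondent (Sahlqvist): forall x forall y forall z (Rxy & Rxz -> Ryz) — i.e. the Euclidean property.
F1: fails — Rab and Rac but not Rbc.
F2: fails — Rsv and Rsv but not Rvv.
F3: fails — Rst and Rst but not Rtt.
F4: ✓.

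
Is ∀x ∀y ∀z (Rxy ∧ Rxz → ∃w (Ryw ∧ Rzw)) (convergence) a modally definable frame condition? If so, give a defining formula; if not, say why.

Definable; ◇□p → □◇p defines it

This is a Sahlqvist condition; the .2 axiom ◇□p → □◇p defines it.
Suppose ◇□p→□◇p is valid. Take Rxy, Rxz and set V(p)={w : Ryw}. Then □p at y so ◇□p at x, so □◇p at x, so ◇p at z, giving w with Rzw and Ryw.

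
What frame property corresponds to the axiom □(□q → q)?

shift-reflexivity: ∀x ∀y (Rxy → Ryy)

This schema is the T□ axiom.
Its frame correspondent is shift-reflexivity — ∀x ∀y (Rxy → Ryy).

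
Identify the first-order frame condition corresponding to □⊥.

emptiness of R

□⊥ is valid iff no world has any successor (otherwise □⊥ fails at any world with one).
Conversely, any frame satisfying ∀x ∀y ¬Rxy validates the schema.
So the correspondent is emptiness of R.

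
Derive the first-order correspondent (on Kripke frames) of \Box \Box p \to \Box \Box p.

This is a Sahlqvist (Geach-type) schema ◇^0□^2p → □^2◇^0p.
First-order correspondent: \forall x \forall z (x R^2 z \to \exists w (x R^2 w \wedge z = w)).

\forall x \forall z (x R^2 z \to \exists w (x R^2 w \wedge z = w))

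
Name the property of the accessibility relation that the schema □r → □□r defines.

This is the 4 axiom.
It corresponds to transitivity: ∀x ∀y ∀z (Rxy ∧ Ryz → Rxz).

transitivity: ∀x ∀y ∀z (Rxy ∧ Ryz → Rxz)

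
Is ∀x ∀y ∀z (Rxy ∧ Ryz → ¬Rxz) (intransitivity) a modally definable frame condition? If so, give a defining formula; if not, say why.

No — not modally definable

If a class were modally definable it would be closed under surjective bounded morphisms (Goldblatt–Thomason).
The 3-cycle (worlds 0,1,2 with 0→1→2→0) is intransitive. Mapping every world to a single reflexive point • is a surjective bounded morphism; the reflexive point is not intransitive (R••∧R•• but R••).
So no modal formula (or set of formulas) defines exactly the intransitive frames.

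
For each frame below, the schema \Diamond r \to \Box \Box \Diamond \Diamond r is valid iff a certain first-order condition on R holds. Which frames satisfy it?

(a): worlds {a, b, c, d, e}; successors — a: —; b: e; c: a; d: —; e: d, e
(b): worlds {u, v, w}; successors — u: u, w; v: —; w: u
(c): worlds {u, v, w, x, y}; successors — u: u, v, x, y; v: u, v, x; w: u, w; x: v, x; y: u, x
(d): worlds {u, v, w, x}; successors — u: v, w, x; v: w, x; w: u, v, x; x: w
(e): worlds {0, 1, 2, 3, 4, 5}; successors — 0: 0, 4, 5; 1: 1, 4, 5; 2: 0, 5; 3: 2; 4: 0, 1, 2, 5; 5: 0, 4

(b)

The schema corresponds to a generalized confluence (Geach) condition: \forall x \forall y \forall z ((xRy \wedge x R^2 z) \to \exists w (y = w \wedge z R^2 w)).
(a): fails — bRe, bR²d but no w with e=w and dR²w.
(b): holds.
(c): fails — uRy, uR²x but no t with y=t and xR²t.
(d): fails — uRw, uR²x but no t with w=t and xR²t.
(e): fails — 1R1, 1R²2 but no w with 1=w and 2R²w.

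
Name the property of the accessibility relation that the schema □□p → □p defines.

density: ∀x ∀y (Rxy → ∃z (Rxz ∧ Rzy))

This schema is the C4 axiom.
It corresponds to density: ∀x ∀y (Rxy → ∃z (Rxz ∧ Rzy)).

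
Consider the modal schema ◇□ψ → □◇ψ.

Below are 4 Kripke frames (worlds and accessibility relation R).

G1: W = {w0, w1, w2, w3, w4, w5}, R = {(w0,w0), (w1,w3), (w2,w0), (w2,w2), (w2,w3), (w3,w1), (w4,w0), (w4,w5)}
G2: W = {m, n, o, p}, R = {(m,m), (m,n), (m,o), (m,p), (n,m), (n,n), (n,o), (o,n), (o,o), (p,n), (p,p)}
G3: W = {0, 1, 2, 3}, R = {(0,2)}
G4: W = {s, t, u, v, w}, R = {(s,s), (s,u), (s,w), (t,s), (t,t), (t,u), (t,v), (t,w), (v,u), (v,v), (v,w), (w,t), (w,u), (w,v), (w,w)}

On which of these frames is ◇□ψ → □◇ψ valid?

G2

The schema corresponds to convergence: ∀x ∀y ∀z (Rxy ∧ Rxz → ∃w (Ryw ∧ Rzw)).
G1: fails — Rw2w2 and Rw2w3 but w2 and w3 have no common successor.
G2: holds.
G3: fails — R02 and R02 but 2 and 2 have no common successor.
G4: fails — Rsw and Rsu but w and u have no common successor.
Valid on: G2.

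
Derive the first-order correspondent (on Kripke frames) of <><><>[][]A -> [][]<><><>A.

forall x forall y forall z ((x R^3 y & x R^2 z) -> exists w (y R^2 w & z R^3 w))

This is a Sahlqvist (Geach-type) schema ◇^3□^2A → □^2◇^3A.
First-order correspondent: forall x forall y forall z ((x R^3 y & x R^2 z) -> exists w (y R^2 w & z R^3 w)).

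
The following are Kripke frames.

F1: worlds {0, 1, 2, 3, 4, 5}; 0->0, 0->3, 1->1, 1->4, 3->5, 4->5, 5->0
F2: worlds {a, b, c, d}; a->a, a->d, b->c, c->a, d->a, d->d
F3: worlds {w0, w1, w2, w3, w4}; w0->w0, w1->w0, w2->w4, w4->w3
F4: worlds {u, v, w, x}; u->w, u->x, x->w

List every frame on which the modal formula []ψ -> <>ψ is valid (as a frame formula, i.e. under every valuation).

F2

This is the axiom for seriality; its first-order frame correspondent is forall x exists y Rxy.
F1: fails — world 2 has no successor.
F2: condition met.
F3: fails — world w3 has no successor.
F4: fails — world v has no successor.
Valid on: F2.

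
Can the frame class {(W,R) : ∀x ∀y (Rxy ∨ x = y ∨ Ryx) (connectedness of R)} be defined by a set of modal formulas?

Any modally definable frame class is closed under disjoint unions.
Take 4 disjoint single-world reflexive frames: each is trivially connected, but their disjoint union has 4 worlds with no edge between distinct components, so it is not connected.
So no modal formula (or set of formulas) defines exactly the connected frames.

No — not modally definable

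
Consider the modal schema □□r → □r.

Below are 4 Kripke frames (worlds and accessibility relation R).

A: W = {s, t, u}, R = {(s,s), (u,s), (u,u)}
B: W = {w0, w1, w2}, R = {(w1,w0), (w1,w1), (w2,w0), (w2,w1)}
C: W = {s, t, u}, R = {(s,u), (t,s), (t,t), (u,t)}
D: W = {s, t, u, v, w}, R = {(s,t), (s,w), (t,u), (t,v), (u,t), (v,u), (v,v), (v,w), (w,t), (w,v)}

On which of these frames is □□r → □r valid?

The schema corresponds to density: ∀x ∀y (Rxy → ∃z (Rxz ∧ Rzy)).
A: holds.
B: holds.
C: fails — Rsu but no z with Rsz and Rzu.
D: fails — Rwt but no z with Rwz and Rzt.
Valid on: A, B.

A, B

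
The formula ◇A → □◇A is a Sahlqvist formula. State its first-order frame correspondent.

the Euclidean property: ∀x ∀y ∀z (Rxy ∧ Rxz → Ryz)

Suppose ◇A→□◇A is valid. Take Rxy, Rxz and set V(A)={y}. Then ◇A at x, so □◇A at x, so ◇A at z, so some w with Rzw has A; w=y, i.e. Rzy. By symmetry of the argument, Ryz.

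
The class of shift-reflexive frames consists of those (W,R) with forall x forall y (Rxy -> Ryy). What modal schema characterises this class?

□(□p → p)

A defining formula is □(□p → p) (the T□ axiom).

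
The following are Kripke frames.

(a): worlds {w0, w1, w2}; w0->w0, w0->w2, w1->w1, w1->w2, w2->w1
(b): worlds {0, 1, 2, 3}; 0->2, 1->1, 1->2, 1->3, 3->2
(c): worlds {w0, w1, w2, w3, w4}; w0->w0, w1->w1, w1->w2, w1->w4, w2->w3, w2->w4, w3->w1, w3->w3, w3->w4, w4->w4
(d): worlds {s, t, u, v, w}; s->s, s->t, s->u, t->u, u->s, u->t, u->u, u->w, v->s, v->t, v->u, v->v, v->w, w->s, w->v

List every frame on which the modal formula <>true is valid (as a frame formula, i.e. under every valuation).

(a), (c), (d)

Frame correspondent (Sahlqvist): forall x exists y Rxy — i.e. seriality.
(a): ✓.
(b): fails — world 2 has no successor.
(c): ✓.
(d): ✓.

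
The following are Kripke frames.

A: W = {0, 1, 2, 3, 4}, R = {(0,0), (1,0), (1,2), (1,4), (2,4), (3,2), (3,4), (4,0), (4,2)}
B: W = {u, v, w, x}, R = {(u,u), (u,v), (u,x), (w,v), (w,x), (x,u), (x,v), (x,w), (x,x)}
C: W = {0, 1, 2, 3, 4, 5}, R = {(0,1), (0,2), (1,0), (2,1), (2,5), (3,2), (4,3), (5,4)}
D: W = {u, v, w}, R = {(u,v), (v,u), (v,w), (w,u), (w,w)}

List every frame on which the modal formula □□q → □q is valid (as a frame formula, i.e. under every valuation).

B

This is the axiom for density; its first-order frame correspondent is ∀x ∀y (Rxy → ∃z (Rxz ∧ Rzy)).
A: fails — R24 but no z with R2z and Rz4.
B: ✓.
C: fails — R10 but no z with R1z and Rz0.
D: fails — Ruv but no z with Ruz and Rzv.
Valid on: B.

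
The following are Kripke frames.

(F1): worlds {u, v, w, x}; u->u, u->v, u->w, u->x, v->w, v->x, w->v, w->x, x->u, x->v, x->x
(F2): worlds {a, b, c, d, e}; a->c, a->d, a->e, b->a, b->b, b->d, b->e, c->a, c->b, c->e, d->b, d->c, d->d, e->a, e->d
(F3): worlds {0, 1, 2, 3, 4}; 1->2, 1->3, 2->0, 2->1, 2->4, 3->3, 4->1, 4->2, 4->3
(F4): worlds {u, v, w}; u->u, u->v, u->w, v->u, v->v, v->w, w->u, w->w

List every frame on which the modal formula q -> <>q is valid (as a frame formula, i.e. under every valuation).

The schema corresponds to reflexivity: forall x Rxx.
(F1): fails — world v does not see itself.
(F2): fails — world a does not see itself.
(F3): fails — world 0 does not see itself.
(F4): ✓.

(F4)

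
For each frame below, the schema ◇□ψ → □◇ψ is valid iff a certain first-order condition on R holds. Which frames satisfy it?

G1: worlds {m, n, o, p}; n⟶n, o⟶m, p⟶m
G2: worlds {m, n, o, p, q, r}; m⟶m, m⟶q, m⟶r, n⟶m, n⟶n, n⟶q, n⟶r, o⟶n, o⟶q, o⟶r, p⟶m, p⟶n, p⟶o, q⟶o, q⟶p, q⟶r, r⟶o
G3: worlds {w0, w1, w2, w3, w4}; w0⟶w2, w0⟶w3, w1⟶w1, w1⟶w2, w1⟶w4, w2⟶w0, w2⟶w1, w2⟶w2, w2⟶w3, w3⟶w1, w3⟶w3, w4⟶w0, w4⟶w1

G3

This is the axiom for convergence; its first-order frame correspondent is ∀x ∀y ∀z (Rxy ∧ Rxz → ∃w (Ryw ∧ Rzw)).
G1: fails — Rom and Rom but m and m have no common successor.
G2: fails — Rmr and Rmm but r and m have no common successor.
G3: condition met.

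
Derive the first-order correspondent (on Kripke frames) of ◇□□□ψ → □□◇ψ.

∀x ∀y ∀z ((xRy ∧ xR²z) → ∃w (yR³w ∧ zRw))

This is a Sahlqvist (Geach-type) schema ◇^1□^3ψ → □^2◇^1ψ.
Minimal-valuation argument: fix x; take any y with xR^1y and any z with xR^2z. Set V(ψ) to the set of worlds R-reachable from y in exactly 3 steps. Then □^3ψ holds at y, so the antecedent holds at x; validity forces ◇^1ψ at z, giving a w with zR^1w and yR^3w.
First-order correspondent: ∀x ∀y ∀z ((xRy ∧ xR²z) → ∃w (yR³w ∧ zRw)).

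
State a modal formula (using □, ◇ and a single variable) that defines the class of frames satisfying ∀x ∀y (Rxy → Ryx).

r → □◇r

This is symmetry; the standard corresponding axiom is B: r → □◇r.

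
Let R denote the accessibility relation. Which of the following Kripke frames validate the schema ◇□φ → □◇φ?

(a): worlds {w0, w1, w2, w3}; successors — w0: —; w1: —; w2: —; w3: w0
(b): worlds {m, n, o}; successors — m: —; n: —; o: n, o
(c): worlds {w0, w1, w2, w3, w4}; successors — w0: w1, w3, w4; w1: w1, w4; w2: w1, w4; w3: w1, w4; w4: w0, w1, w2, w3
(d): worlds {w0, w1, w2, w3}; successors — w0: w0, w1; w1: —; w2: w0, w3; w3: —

(c)

Frame correspondent (Sahlqvist): ∀x ∀y ∀z (Rxy ∧ Rxz → ∃w (Ryw ∧ Rzw)) — i.e. convergence.
(a): fails — Rw3w0 and Rw3w0 but w0 and w0 have no common successor.
(b): fails — Roo and Ron but o and n have no common successor.
(c): satisfies the condition.
(d): fails — Rw0w1 and Rw0w1 but w1 and w1 have no common successor.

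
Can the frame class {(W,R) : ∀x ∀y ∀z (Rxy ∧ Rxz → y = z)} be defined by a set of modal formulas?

Yes, by ◇r → □r

The condition is partial functionality. A defining modal formula is ◇r → □r.
Suppose ◇r→□r is valid. Take Rxy, Rxz and set V(r)={y}. Then ◇r at x, so □r at x, so r at z, i.e. z=y.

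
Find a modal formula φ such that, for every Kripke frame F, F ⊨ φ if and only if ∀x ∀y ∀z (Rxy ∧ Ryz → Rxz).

□ψ → □□ψ

The condition is transitivity. The 4 schema □ψ → □□ψ defines it.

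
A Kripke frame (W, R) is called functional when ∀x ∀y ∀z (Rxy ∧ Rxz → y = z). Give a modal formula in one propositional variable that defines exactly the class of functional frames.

The condition is partial functionality. The CD schema ◇s → □s defines it.

◇s → □s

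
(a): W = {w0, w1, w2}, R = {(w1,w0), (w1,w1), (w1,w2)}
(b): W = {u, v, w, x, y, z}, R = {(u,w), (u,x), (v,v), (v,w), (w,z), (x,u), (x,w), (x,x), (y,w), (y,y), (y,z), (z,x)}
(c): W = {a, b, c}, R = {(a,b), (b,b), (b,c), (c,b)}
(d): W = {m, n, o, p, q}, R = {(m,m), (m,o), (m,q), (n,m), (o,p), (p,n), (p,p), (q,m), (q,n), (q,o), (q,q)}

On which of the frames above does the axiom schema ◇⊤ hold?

Frame correspondent (Sahlqvist): ∀x ∃y Rxy — i.e. seriality.
(a): fails — world w0 has no successor.
(b): condition met.
(c): condition met.
(d): condition met.

(b), (c), (d)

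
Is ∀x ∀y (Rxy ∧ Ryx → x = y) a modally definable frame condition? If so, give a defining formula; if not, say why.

Any modally definable frame class is closed under surjective bounded morphisms.
The 4-cycle (worlds a,b,c,d with a→b→c→d→a) is antisymmetric. Sending even-indexed worlds to s and odd-indexed worlds to t is a surjective bounded morphism onto the two-world frame with s↔t, which is not antisymmetric.
So the class is not modally definable.

No — not modally definable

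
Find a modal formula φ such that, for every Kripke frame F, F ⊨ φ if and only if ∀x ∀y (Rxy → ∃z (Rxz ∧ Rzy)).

□□q → □q

This is density; the standard corresponding axiom is C4: □□q → □q.
Suppose □□q→□q is valid. Take Rxy and set V(q)={w : xR²w}. Then □□q at x, so □q at x, so q at y, i.e. ∃z(Rxz∧Rzy).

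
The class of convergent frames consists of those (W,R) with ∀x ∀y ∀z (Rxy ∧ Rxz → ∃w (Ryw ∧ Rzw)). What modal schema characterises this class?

A defining formula is ◇□q → □◇q (the .2 axiom).

◇□q → □◇q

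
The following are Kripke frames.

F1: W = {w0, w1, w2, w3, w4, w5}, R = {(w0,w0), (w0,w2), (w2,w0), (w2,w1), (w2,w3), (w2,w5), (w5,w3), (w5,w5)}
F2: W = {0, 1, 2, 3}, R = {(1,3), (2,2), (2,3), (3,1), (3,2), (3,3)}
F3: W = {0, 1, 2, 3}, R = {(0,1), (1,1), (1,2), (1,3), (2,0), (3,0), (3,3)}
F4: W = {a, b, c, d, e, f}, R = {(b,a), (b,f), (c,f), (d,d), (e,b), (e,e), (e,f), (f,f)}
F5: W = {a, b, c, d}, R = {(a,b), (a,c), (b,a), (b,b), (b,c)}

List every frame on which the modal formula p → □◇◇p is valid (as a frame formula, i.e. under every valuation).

The schema corresponds to a generalized confluence (Geach) condition: ∀x ∀z (xRz → ∃w (x = w ∧ zR²w)).
F1: fails — w2Rw1 but no w with w2=w and w1R²w.
F2: satisfies the condition.
F3: satisfies the condition.
F4: fails — bRa but no w with b=w and aR²w.
F5: fails — aRc but no w with a=w and cR²w.

F2, F3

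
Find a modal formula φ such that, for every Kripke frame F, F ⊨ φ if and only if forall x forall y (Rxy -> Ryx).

The condition is symmetry. The B schema q → □◇q defines it.

q → □◇q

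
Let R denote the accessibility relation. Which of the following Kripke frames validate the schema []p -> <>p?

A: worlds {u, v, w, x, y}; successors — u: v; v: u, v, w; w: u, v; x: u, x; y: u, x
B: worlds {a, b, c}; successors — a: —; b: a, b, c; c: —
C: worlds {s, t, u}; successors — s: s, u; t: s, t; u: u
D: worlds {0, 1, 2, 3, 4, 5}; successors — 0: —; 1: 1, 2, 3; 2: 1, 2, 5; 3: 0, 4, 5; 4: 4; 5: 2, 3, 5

A, C

The schema corresponds to seriality: forall x exists y Rxy.
A: holds.
B: fails — world a has no successor.
C: holds.
D: fails — world 0 has no successor.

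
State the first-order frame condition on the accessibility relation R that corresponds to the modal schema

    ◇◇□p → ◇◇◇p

This is a Sahlqvist (Geach-type) schema ◇^2□^1p → □^0◇^3p.
Minimal-valuation argument: fix x; take any y with xR^2y and any z with xR^0z. Set V(p) to the set of worlds R-reachable from y in exactly 1 step. Then □^1p holds at y, so the antecedent holds at x; validity forces ◇^3p at z, giving a w with zR^3w and yR^1w.
First-order correspondent: ∀x ∀y (xR²y → ∃w (yRw ∧ xR³w)).

∀x ∀y (xR²y → ∃w (yRw ∧ xR³w))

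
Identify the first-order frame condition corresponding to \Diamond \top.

seriality

◇⊤ holds at w iff w has a successor, so frame-validity of ◇⊤ is exactly seriality. Equivalently via □r → ◇r:
Suppose □r→◇r is valid. At any x set V(r)=W. Then □r at x, so ◇r at x, so x has a successor.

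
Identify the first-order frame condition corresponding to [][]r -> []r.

density: forall x forall y (Rxy -> exists z (Rxz & Rzy))

Suppose □□r→□r is valid. Take Rxy and set V(r)={w : xR²w}. Then □□r at x, so □r at x, so r at y, i.e. ∃z(Rxz∧Rzy).
Conversely, any frame satisfying forall x forall y (Rxy -> exists z (Rxz & Rzy)) validates the schema.
Frame condition: forall x forall y (Rxy -> exists z (Rxz & Rzy)).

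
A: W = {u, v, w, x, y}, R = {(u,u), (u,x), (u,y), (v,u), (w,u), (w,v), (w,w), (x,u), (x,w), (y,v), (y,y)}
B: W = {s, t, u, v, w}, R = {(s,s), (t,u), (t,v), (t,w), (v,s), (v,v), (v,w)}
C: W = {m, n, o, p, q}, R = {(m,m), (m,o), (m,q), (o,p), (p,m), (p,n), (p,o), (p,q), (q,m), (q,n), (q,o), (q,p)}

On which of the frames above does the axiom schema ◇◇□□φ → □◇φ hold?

Frame correspondent (Sahlqvist): ∀x ∀y ∀z ((xR²y ∧ xRz) → ∃w (yR²w ∧ zRw)) — i.e. a generalized confluence (Geach) condition.
A: ✓.
B: fails — tR²s, tRu but no w* with sR²w* and uRw*.
C: fails — mR²n, mRm but no w with nR²w and mRw.

A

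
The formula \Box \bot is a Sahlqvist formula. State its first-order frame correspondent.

Emptiness of R

□⊥ is valid iff no world has any successor (otherwise □⊥ fails at any world with one).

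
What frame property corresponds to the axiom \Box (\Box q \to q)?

This is the T□ axiom.
Its frame correspondent is shift-reflexivity — \forall x \forall y (Rxy \to Ryy).

shift-reflexivity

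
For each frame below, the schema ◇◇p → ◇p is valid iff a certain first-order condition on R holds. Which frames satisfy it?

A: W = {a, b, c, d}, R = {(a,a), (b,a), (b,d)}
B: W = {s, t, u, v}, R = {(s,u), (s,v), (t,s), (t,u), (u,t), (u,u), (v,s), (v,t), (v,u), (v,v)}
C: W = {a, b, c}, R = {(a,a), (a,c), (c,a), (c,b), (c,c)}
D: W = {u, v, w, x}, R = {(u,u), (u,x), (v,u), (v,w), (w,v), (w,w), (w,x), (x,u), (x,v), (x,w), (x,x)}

A

This is the axiom for a generalized confluence (Geach) condition; its first-order frame correspondent is ∀x ∀y (xR²y → ∃w (y = w ∧ xRw)).
A: holds.
B: fails — sR²s but no w with s=w and sRw.
C: fails — aR²b but no w with b=w and aRw.
D: fails — uR²v but no t with v=t and uRt.
Valid on: A.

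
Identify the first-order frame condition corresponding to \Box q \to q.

Suppose □q→q is valid. At any x set V(q)={w : Rxw}. Then □q holds at x, so q holds at x, i.e. Rxx.
Conversely, any frame satisfying \forall x Rxx validates the schema.
So the correspondent is reflexivity.

reflexivity: \forall x Rxx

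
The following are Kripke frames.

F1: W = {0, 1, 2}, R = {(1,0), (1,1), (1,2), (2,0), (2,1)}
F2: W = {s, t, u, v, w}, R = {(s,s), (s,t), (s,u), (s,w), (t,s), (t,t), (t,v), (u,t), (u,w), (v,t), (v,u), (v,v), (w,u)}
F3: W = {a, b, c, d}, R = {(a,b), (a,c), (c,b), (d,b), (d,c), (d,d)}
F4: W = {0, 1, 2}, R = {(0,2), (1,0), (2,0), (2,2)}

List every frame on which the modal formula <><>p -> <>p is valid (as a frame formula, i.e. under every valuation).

Frame correspondent (Sahlqvist): forall x forall y forall z (Rxy & Ryz -> Rxz) — i.e. transitivity.
F1: fails — R21 and R12 but not R22.
F2: fails — Rtv and Rvu but not Rtu.
F3: satisfies the condition.
F4: fails — R10 and R02 but not R12.
Valid on: F3.

F3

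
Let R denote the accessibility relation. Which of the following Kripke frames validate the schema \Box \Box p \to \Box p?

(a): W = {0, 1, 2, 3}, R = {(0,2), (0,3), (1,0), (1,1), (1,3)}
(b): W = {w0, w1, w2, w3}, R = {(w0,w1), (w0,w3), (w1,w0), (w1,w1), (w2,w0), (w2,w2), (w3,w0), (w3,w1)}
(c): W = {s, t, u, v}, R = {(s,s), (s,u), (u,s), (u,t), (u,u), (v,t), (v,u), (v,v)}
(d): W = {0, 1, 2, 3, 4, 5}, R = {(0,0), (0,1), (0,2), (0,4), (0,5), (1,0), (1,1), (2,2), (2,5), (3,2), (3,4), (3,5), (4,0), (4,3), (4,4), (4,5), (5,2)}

Frame correspondent (Sahlqvist): \forall x \forall y (Rxy \to \exists z (Rxz \wedge Rzy)) — i.e. density.
(a): fails — R02 but no z with R0z and Rz2.
(b): fails — Rw0w3 but no z with Rw0z and Rzw3.
(c): holds.
(d): holds.

(c), (d)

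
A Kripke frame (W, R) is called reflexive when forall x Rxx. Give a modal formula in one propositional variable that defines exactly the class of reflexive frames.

This is reflexivity; the standard corresponding axiom is T: □q → q.
Suppose □q→q is valid. At any x set V(q)={w : Rxw}. Then □q holds at x, so q holds at x, i.e. Rxx.

□q → q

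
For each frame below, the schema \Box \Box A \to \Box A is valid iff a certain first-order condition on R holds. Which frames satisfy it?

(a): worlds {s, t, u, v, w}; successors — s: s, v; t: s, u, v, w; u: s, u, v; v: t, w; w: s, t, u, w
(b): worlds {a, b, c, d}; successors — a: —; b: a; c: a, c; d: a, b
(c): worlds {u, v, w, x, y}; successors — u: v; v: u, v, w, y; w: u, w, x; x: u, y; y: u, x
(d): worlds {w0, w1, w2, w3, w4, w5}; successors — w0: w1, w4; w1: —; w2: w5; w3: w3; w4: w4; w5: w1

(a)

The schema corresponds to density: \forall x \forall y (Rxy \to \exists z (Rxz \wedge Rzy)).
(a): ✓.
(b): fails — Rba but no z with Rbz and Rza.
(c): fails — Ryx but no z with Ryz and Rzx.
(d): fails — Rw0w1 but no z with Rw0z and Rzw1.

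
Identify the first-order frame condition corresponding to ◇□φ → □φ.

the Euclidean property: ∀x ∀y ∀z (Rxy ∧ Rxz → Ryz)

Replacing φ by ¬φ and contraposing gives the equivalent schema ◇φ → □◇φ.
Suppose ◇φ→□◇φ is valid. Take Rxy, Rxz and set V(φ)={y}. Then ◇φ at x, so □◇φ at x, so ◇φ at z, so some w with Rzw has φ; w=y, i.e. Rzy. By symmetry of the argument, Ryz.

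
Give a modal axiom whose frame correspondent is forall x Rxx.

This is reflexivity; the standard corresponding axiom is T: □q → q.

□q → q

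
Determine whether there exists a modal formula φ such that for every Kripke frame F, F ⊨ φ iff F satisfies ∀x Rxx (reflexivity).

Yes: it is reflexivity, defined by the T schema □r → r.
Suppose □r→r is valid. At any x set V(r)={w : Rxw}. Then □r holds at x, so r holds at x, i.e. Rxx.

Definable; □r → r defines it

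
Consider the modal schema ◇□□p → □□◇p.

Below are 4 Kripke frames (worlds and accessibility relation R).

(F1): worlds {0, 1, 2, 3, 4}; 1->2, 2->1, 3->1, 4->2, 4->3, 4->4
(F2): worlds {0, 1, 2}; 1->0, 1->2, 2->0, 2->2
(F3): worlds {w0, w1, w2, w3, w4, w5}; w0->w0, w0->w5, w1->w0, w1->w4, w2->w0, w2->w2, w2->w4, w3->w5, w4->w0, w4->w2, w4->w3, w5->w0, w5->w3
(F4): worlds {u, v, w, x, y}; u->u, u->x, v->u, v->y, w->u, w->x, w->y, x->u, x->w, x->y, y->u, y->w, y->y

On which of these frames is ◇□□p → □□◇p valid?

The schema corresponds to a generalized confluence (Geach) condition: ∀x ∀y ∀z ((xRy ∧ xR²z) → ∃w (yR²w ∧ zRw)).
(F1): fails — 4R2, 4R²2 but no w with 2R²w and 2Rw.
(F2): fails — 1R0, 1R²0 but no w with 0R²w and 0Rw.
(F3): holds.
(F4): holds.
Valid on: (F3), (F4).

(F3), (F4)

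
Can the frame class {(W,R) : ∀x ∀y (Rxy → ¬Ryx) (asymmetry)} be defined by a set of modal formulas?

Modal frame validity is preserved under surjective bounded morphisms.
The 4-cycle (worlds a,b,c,d with a→b→c→d→a) is asymmetric. Mapping every world to a single reflexive point • is a surjective bounded morphism, and the reflexive point is not asymmetric (R•• but asymmetry requires ¬R••).
So no modal formula (or set of formulas) defines exactly the asymmetric frames.

Not definable by any modal formula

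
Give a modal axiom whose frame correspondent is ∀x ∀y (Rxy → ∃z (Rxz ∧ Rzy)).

A defining formula is □□ψ → □ψ (the C4 axiom).

□□ψ → □ψ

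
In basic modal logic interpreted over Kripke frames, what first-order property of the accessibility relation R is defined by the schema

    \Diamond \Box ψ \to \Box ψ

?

the Euclidean property: \forall x \forall y \forall z (Rxy \wedge Rxz \to Ryz)

This schema is equivalent to the 5 axiom ◇ψ → □◇ψ.
It corresponds to the Euclidean property: \forall x \forall y \forall z (Rxy \wedge Rxz \to Ryz).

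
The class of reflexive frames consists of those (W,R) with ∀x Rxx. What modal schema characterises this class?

□q → q

A defining formula is □q → q (the T axiom).
Suppose □q→q is valid. At any x set V(q)={w : Rxw}. Then □q holds at x, so q holds at x, i.e. Rxx.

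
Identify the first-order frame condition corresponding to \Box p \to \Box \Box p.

transitivity: \forall x \forall y \forall z (Rxy \wedge Ryz \to Rxz)

This schema is the 4 axiom.
Its frame correspondent is transitivity — \forall x \forall y \forall z (Rxy \wedge Ryz \to Rxz).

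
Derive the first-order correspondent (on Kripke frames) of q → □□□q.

This is a Sahlqvist (Geach-type) schema ◇^0□^0q → □^3◇^0q.
Minimal-valuation argument: fix x; take any y with xR^0y and any z with xR^3z. Set V(q) to the set of worlds R-reachable from y in exactly 0 steps. Then □^0q holds at y, so the antecedent holds at x; validity forces ◇^0q at z, giving a w with zR^0w and yR^0w.
First-order correspondent: ∀x ∀z (xR³z → ∃w (x = w ∧ z = w)).

∀x ∀z (xR³z → ∃w (x = w ∧ z = w))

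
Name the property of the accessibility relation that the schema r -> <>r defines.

This schema is equivalent to the T axiom □r → r.
Its frame correspondent is reflexivity — forall x Rxx.

Reflexivity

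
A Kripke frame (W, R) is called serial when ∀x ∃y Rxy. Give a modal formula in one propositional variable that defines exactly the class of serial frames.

□q → ◇q

A defining formula is □q → ◇q (the D axiom).
Suppose □q→◇q is valid. At any x set V(q)=W. Then □q at x, so ◇q at x, so x has a successor.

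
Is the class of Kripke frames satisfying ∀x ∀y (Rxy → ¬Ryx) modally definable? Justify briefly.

Not definable by any modal formula

Modal frame validity is preserved under surjective bounded morphisms.
The 5-cycle (worlds 0,1,2,3,4 with 0→1→2→3→4→0) is asymmetric. Mapping every world to a single reflexive point • is a surjective bounded morphism, and the reflexive point is not asymmetric (R•• but asymmetry requires ¬R••).
So no modal formula (or set of formulas) defines exactly the asymmetric frames.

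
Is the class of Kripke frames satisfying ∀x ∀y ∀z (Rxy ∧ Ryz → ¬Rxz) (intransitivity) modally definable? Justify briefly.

No

Modal frame validity is preserved under surjective bounded morphisms.
The 5-cycle (worlds 0,1,2,3,4 with 0→1→2→3→4→0) is intransitive. Mapping every world to a single reflexive point • is a surjective bounded morphism; the reflexive point is not intransitive (R••∧R•• but R••).
Hence intransitivity is not modally definable.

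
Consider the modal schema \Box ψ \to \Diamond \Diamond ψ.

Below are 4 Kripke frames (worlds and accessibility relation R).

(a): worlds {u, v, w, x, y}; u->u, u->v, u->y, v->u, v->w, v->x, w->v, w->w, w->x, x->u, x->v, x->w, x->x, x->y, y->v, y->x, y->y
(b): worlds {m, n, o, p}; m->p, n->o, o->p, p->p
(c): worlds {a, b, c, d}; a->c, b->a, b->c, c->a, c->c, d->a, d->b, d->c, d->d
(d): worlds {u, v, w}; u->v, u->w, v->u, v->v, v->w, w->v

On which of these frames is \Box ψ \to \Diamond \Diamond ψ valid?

(a), (c), (d)

This is the axiom for a generalized confluence (Geach) condition; its first-order frame correspondent is \forall x \exists w (xRw \wedge x R^2 w).
(a): ✓.
(b): fails — at n but no w with nRw and nR²w.
(c): ✓.
(d): ✓.
Valid on: (a), (c), (d).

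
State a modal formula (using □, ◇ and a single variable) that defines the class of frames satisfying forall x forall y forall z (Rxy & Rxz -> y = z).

◇p → □p

A defining formula is ◇p → □p (the CD axiom).
Suppose ◇p→□p is valid. Take Rxy, Rxz and set V(p)={y}. Then ◇p at x, so □p at x, so p at z, i.e. z=y.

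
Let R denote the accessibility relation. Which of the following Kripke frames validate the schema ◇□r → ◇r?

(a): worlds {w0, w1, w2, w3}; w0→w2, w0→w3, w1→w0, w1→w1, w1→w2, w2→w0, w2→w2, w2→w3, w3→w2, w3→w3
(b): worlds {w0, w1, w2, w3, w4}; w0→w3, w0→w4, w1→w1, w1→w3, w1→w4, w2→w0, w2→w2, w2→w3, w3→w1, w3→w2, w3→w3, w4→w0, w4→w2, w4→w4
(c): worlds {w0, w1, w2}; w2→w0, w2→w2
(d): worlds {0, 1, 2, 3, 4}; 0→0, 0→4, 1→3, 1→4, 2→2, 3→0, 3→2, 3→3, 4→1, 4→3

(a), (b)

The schema corresponds to a generalized confluence (Geach) condition: ∀x ∀y (xRy → ∃w (yRw ∧ xRw)).
(a): condition met.
(b): condition met.
(c): fails — w2Rw0 but no w with w0Rw and w2Rw.
(d): fails — 0R4 but no w with 4Rw and 0Rw.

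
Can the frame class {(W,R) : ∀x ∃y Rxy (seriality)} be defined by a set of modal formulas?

Yes, by □q → ◇q

The condition is seriality. A defining modal formula is □q → ◇q.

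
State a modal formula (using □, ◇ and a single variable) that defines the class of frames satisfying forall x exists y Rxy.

The condition is seriality. The D schema □p → ◇p defines it.
Suppose □p→◇p is valid. At any x set V(p)=W. Then □p at x, so ◇p at x, so x has a successor.

□p → ◇p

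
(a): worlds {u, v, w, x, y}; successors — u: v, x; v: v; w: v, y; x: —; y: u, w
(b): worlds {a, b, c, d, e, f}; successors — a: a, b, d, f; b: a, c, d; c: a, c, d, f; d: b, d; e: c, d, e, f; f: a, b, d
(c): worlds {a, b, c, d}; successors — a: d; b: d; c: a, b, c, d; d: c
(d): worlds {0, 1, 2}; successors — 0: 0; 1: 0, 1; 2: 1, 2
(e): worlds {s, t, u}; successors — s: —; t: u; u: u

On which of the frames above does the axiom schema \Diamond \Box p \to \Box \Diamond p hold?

This is the axiom for convergence; its first-order frame correspondent is \forall x \forall y \forall z (Rxy \wedge Rxz \to \exists w (Ryw \wedge Rzw)).
(a): fails — Ruv and Rux but v and x have no common successor.
(b): ✓.
(c): fails — Rcd and Rcb but d and b have no common successor.
(d): ✓.
(e): ✓.

(b), (d), (e)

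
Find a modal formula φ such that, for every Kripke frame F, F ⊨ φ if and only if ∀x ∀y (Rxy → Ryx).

r → □◇r

This is symmetry; the standard corresponding axiom is B: r → □◇r.
Suppose r→□◇r is valid. Take Rxy and set V(r)={x}. Then r at x, so □◇r at x, so ◇r at y, so some z with Ryz has r; z=x, i.e. Ryx.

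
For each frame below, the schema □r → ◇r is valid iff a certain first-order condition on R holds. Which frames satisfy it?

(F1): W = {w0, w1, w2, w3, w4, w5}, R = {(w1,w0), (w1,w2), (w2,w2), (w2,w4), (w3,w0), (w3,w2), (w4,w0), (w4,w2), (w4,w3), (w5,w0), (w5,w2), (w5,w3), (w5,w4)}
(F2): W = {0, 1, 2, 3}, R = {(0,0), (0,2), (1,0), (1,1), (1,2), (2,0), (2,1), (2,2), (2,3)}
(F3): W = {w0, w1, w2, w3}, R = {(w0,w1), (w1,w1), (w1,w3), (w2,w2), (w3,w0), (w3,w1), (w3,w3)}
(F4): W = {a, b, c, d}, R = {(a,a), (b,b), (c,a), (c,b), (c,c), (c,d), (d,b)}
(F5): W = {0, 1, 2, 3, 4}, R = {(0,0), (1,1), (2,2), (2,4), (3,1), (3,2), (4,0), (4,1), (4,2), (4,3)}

The schema corresponds to seriality: ∀x ∃y Rxy.
(F1): fails — world w0 has no successor.
(F2): fails — world 3 has no successor.
(F3): holds.
(F4): holds.
(F5): holds.
Valid on: (F3), (F4), (F5).

(F3), (F4), (F5)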